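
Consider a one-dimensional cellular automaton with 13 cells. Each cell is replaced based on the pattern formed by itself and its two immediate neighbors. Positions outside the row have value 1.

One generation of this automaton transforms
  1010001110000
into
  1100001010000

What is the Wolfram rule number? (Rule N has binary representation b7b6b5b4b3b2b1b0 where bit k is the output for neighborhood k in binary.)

position 7: 111 → 0  (bit 7 = 0)
position 0: 110 → 1  (bit 6 = 1)
position 1: 101 → 1  (bit 5 = 1)
position 3: 100 → 0  (bit 4 = 0)
position 6: 011 → 1  (bit 3 = 1)
position 2: 010 → 0  (bit 2 = 0)
position 5: 001 → 0  (bit 1 = 0)
position 4: 000 → 0  (bit 0 = 0)
bits b7..b0 = 01101000 = 104

104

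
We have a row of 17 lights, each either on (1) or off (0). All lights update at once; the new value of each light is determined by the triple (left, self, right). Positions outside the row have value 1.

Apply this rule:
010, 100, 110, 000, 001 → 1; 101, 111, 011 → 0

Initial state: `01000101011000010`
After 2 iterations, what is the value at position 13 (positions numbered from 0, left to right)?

01111101001111110
00000101110000010
position 13 holds 0

0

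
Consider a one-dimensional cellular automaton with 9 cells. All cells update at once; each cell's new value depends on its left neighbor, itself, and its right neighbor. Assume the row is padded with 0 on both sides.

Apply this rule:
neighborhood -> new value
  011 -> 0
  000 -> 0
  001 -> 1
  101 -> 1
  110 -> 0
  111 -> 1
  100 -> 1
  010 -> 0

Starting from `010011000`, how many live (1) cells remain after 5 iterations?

101100100
010011010
101100101
010011010  (repeats iteration 2; period 2)
iteration 5: 101100101
count of 1: 5

5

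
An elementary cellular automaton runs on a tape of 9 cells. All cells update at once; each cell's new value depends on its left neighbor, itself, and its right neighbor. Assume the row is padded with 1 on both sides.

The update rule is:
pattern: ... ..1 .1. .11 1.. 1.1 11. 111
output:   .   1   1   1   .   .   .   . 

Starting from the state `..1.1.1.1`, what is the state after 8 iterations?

.11.1.1.1
.1..1.1.1
.1.11.1.1
.1.1..1.1
.1.1.11.1
.1.1.1..1
.1.1.1.11
.1.1.1.1.

.1.1.1.1.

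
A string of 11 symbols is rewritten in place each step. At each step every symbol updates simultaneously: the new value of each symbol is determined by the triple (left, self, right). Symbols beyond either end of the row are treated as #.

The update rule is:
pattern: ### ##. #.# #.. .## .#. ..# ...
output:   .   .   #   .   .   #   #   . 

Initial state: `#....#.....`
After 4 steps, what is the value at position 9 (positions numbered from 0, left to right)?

....##....#
...#.....#.
..##....###
.#.....#...
position 9 holds .

.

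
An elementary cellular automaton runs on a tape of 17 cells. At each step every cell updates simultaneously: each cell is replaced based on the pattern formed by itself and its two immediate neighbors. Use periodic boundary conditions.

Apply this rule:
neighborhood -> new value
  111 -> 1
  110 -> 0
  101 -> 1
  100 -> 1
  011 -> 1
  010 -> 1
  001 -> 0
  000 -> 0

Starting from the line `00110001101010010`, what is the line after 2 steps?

10111101111110110

00101001011111011
10111101111110110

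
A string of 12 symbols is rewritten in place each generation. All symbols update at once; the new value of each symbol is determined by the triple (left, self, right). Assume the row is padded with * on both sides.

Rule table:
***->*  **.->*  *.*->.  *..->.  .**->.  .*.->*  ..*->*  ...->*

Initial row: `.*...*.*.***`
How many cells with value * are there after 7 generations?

generation 1: .*.***.*..**
generation 2: .*..**.*.*.*
generation 3: .*.*.*.*.*..
generation 4: .*.*.*.*.*.*
generation 5: .*.*.*.*.*..  (repeats generation 3; period 2)
generation 7: .*.*.*.*.*..
count of *: 5

5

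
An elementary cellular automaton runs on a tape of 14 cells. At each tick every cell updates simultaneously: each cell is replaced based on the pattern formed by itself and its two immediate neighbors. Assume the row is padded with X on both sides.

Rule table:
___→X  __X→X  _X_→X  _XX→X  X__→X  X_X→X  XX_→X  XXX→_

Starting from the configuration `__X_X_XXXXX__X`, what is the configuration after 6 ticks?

tick 1: XXXXXXX___XXXX
tick 2: ______XXXXX___
tick 3: XXXXXXX___XXXX  (repeats tick 1; period 2)
tick 6: ______XXXXX___

______XXXXX___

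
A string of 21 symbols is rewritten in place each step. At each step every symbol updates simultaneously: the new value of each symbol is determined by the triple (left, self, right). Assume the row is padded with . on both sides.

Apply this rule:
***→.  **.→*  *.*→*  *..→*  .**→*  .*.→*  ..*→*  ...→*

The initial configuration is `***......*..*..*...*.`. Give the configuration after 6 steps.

*.*******************
***.................*
*.*******************  (repeats step 1; period 2)
step 6: ***.................*

***.................*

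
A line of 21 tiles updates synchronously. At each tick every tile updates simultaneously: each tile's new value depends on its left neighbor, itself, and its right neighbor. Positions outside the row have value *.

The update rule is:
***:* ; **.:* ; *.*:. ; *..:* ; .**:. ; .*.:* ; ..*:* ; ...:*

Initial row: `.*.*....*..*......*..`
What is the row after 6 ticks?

**..**..*************

tick 1: .*.******************
tick 2: .*..*****************
tick 3: .***.****************
tick 4: ..**..***************
tick 5: **.***.**************
tick 6: **..**..*************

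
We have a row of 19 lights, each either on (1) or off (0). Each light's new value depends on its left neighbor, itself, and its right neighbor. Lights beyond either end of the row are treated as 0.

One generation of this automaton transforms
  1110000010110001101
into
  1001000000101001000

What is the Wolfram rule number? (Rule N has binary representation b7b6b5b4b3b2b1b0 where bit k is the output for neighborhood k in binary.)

24

position 1: 111 → 0  (bit 7 = 0)
position 2: 110 → 0  (bit 6 = 0)
position 9: 101 → 0  (bit 5 = 0)
position 3: 100 → 1  (bit 4 = 1)
position 0: 011 → 1  (bit 3 = 1)
position 8: 010 → 0  (bit 2 = 0)
position 7: 001 → 0  (bit 1 = 0)
position 4: 000 → 0  (bit 0 = 0)
bits b7..b0 = 00011000 = 24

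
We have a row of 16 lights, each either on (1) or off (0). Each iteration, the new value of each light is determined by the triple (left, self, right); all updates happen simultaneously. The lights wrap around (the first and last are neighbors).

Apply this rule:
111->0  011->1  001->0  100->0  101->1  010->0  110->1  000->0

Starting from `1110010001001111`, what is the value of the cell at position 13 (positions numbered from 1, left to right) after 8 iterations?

0010000000001000
0000000000000000
0000000000000000  (fixed point — unchanged through iteration 8)
position 13 holds 0

0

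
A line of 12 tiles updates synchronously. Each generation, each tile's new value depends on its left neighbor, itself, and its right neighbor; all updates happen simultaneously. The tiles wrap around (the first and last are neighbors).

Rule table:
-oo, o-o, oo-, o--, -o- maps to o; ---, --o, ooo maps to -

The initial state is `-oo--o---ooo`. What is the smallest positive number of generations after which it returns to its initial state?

18

oooo-oo--o-o
---ooooo-ooo
o--o---ooo-o
oo-oo--o-ooo
-ooooo-ooo--
-o---ooo-oo-
-oo--o-ooooo
oooo-ooo---o
---ooo-oo--o
o--o-ooooo-o
oo-ooo---ooo
-ooo-oo--o--
-o-ooooo-oo-
-ooo---ooooo
oo-oo--o---o
-ooooo-oo--o
oo---ooooo-o
-oo--o---ooo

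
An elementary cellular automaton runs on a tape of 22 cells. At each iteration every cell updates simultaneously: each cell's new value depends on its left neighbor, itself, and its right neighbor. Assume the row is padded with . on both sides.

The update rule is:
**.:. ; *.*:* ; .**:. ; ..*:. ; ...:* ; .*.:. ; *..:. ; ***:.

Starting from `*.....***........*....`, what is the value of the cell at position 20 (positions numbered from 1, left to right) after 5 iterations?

*

iteration 1: ..***.....******...***
iteration 2: *.....***........*....  (repeats iteration 0; period 2)
iteration 5: ..***.....******...***
position 20 holds *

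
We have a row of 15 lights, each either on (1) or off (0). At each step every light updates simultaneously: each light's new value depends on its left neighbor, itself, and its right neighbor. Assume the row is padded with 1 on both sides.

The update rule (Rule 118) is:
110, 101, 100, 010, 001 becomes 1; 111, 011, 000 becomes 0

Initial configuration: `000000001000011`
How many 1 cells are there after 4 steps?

7

step 1: 100000011100100
step 2: 110000100111111
step 3: 011001111000000
step 4: 101110001100001
count of 1: 7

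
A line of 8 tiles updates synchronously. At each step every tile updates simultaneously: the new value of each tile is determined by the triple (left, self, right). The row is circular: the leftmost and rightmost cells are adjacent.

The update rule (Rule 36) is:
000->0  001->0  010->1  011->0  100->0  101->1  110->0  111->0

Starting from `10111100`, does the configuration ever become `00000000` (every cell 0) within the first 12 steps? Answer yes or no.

step 1: 11000000
step 2: 00000000
all cells are 0 at step 2

yes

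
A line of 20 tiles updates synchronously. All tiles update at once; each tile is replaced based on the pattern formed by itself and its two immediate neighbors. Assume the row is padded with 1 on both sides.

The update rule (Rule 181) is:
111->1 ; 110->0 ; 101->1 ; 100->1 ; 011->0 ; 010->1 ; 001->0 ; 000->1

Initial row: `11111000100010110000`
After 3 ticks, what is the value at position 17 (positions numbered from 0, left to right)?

1

11110110111011001110
11101001010100100101
11011101111110110110
position 17 holds 1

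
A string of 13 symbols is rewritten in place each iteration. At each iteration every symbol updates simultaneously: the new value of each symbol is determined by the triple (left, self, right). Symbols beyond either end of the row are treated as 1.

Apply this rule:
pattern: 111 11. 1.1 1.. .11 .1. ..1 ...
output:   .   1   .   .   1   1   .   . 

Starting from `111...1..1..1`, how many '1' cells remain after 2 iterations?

iteration 1: ..1...1..1..1
iteration 2: ..1...1..1..1
count of 1: 4

4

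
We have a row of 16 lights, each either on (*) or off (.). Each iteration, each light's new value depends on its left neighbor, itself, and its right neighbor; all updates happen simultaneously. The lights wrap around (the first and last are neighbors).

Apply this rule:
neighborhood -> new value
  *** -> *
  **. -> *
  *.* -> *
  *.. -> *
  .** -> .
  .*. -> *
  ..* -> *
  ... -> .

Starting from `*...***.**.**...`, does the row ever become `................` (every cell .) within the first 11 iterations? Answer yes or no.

**.*.***.**.**.*
*****.***.**.**.
.*****.***.**.**
*.*****.***.**.*
**.*****.***.**.
.**.*****.***.**
*.**.*****.***.*
**.**.*****.***.
.**.**.*****.***
*.**.**.*****.**
**.**.**.*****.*
iteration 11 is **.**.**.*****.*, still not uniform .

no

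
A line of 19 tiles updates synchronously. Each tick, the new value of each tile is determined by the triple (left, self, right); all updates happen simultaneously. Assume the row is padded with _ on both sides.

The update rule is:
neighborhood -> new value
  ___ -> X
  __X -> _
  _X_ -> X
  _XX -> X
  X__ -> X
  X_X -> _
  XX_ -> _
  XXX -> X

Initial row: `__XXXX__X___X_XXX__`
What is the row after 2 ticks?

X_XX__X_XX__X_X__X_

X_XXX_X_XXX_X_XX_XX
X_XX__X_XX__X_X__X_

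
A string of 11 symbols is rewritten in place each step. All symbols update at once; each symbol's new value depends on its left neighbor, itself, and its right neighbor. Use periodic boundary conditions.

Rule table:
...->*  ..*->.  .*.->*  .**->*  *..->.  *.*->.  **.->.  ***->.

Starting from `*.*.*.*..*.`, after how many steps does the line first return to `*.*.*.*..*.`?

1

*.*.*.*..*.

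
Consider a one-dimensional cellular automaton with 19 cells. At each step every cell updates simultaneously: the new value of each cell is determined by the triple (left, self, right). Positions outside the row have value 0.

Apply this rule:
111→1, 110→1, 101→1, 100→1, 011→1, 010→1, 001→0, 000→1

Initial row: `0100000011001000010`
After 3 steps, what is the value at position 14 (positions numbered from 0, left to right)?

1

0111111011101111011
0111111111111111111
0111111111111111111
position 14 holds 1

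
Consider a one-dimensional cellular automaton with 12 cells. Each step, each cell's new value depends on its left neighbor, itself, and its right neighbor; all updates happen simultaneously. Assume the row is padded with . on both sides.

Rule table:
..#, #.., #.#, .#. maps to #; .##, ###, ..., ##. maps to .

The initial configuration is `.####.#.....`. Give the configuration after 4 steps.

.#....#...#.

#....###....
##..#...#...
..####.###..
.#....#...#.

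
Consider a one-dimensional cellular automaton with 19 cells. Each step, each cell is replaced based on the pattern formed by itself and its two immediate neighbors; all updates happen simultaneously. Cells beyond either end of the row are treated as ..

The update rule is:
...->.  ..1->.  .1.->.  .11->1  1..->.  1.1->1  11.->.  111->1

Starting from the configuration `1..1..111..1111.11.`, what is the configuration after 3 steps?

step 1: ......11...111.11..
step 2: ......1....11.11...
step 3: ...........1.11....

...........1.11....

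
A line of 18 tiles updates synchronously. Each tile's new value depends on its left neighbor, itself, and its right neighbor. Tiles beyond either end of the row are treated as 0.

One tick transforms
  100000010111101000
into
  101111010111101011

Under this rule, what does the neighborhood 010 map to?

1

At position 0 the neighborhood is 010; the next row has 1 there.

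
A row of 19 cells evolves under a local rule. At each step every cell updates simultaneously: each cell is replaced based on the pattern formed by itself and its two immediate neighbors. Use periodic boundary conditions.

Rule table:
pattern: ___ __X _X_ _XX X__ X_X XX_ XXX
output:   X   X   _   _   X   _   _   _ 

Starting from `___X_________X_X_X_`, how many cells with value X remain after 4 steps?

5

XXX_XXXXXXXXX_____X
_____________XXXXX_
XXXXXXXXXXXXX_____X
_____________XXXXX_
count of X: 5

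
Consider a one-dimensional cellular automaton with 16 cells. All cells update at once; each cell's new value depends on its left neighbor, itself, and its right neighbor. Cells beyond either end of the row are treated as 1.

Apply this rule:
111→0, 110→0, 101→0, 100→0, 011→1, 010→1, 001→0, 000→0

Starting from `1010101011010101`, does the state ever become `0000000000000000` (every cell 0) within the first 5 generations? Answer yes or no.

no

generation 1: 0010101010010101
generation 2: 0010101010010101  (fixed point — unchanged through generation 5)
generation 5 is 0010101010010101, still not uniform 0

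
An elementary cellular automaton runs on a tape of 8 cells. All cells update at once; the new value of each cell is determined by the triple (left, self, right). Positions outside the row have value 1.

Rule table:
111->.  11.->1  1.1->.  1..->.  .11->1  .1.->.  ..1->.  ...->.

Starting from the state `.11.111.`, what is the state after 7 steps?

.11.....

step 1: .11.1.1.
step 2: .11.....
step 3: .11.....  (fixed point — unchanged through step 7)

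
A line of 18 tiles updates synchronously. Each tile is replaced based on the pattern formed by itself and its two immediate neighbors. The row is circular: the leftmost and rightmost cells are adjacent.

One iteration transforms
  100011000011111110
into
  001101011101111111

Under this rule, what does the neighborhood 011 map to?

0

At position 4 the neighborhood is 011; the next row has 0 there.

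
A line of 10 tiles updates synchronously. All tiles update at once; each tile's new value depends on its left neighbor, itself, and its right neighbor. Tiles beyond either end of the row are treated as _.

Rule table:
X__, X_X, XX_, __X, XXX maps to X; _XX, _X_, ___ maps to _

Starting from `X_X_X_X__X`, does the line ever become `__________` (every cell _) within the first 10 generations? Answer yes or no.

_X_X_X_XX_
X_X_X_X_XX
_X_X_X_X_X
X_X_X_X_X_
_X_X_X_X_X  (repeats generation 3; period 2)
generation 10: X_X_X_X_X_
generation 10 is X_X_X_X_X_, still not uniform _

no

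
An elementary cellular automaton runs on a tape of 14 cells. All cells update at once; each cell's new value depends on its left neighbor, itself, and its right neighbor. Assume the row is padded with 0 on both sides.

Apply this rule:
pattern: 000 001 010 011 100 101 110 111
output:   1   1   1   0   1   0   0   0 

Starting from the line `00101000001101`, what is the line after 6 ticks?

00000000001111

tick 1: 11101111110001
tick 2: 00000000001111
tick 3: 11111111110000
tick 4: 00000000001111  (repeats tick 2; period 2)
tick 6: 00000000001111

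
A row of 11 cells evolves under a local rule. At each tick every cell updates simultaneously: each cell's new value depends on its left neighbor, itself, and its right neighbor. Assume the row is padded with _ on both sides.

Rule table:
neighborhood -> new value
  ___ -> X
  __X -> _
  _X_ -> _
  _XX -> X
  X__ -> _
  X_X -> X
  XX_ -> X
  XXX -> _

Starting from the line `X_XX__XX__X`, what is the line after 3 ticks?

tick 1: _XXX__XX___
tick 2: _X_X__XX_XX
tick 3: __X___XXXXX

__X___XXXXX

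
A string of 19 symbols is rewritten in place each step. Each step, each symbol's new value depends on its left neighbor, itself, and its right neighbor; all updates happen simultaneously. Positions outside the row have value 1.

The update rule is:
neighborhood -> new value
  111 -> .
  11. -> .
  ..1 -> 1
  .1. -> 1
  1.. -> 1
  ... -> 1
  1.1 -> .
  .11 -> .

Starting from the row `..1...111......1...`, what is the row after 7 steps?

111111...1111111111
......111..........
111111...1111111111  (repeats step 1; period 2)
step 7: 111111...1111111111

111111...1111111111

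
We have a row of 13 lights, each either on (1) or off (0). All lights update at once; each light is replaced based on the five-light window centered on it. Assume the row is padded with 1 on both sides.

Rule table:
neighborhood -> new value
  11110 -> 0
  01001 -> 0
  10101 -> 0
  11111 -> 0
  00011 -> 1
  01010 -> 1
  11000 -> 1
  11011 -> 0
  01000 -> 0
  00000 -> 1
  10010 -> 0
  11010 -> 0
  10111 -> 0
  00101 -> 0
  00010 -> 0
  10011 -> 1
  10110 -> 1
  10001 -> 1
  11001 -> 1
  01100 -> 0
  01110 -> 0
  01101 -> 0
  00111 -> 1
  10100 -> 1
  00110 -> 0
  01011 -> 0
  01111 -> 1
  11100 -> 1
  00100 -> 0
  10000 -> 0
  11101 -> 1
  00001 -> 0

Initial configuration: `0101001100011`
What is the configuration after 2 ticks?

1100010111000

0011010011111
1100010111000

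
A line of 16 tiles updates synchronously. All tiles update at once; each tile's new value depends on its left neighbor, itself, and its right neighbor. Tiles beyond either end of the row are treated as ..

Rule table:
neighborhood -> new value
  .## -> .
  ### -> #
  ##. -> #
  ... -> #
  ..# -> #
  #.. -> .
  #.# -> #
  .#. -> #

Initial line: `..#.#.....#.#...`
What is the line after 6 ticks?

#.##.#####.#####

#####.#######.##
.#####.#######.#
#.#####.########
##.#####.#######
.##.#####.######
#.##.#####.#####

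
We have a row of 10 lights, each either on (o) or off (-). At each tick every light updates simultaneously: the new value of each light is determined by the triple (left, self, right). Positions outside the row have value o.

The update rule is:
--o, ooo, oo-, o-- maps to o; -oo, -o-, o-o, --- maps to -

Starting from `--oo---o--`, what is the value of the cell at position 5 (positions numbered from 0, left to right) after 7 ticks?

o

oo-oo-o-oo
oo--o----o
oooo-o--o-
oooo--oo--
oooooo-ooo
oooooo--oo
oooooooo-o
position 5 holds o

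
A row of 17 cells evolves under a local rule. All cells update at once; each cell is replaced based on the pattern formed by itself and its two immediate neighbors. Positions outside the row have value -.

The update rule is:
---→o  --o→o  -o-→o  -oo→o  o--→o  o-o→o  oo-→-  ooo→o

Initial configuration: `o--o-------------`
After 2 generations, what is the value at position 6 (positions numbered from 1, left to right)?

generation 1: ooooooooooooooooo
generation 2: oooooooooooooooo-
position 6 holds o

o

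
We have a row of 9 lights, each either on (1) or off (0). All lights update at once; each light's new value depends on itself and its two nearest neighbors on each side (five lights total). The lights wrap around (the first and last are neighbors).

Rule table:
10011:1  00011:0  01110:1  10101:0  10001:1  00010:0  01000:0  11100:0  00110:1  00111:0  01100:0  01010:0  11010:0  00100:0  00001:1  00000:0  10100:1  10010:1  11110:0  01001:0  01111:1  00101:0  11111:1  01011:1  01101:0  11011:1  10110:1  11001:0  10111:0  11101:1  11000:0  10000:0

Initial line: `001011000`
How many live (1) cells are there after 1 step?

3

100110000
count of 1: 3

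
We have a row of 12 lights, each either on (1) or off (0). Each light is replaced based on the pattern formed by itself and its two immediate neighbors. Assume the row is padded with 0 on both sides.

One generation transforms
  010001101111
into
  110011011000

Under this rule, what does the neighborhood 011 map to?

At position 5 the neighborhood is 011; the next row has 1 there.

1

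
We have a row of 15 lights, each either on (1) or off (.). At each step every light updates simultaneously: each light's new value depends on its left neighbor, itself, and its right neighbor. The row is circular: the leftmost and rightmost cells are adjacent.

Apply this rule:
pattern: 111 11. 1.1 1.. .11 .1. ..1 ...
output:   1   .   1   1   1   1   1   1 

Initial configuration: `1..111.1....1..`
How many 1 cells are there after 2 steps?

14

11111.111111111
1111.1111111111
count of 1: 14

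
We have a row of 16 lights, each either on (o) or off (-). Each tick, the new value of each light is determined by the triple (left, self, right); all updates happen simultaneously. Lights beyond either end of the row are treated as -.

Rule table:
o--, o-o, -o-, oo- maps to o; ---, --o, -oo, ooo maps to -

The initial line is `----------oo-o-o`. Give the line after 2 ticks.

---------------o

-----------ooooo
---------------o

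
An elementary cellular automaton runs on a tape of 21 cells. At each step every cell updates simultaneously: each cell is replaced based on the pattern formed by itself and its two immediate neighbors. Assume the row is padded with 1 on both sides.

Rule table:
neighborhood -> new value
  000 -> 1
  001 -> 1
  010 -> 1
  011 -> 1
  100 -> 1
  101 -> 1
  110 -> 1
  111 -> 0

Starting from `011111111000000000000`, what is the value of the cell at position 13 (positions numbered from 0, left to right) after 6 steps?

0

step 1: 110000001111111111111
step 2: 011111111000000000000  (repeats step 0; period 2)
step 6: 011111111000000000000
position 13 holds 0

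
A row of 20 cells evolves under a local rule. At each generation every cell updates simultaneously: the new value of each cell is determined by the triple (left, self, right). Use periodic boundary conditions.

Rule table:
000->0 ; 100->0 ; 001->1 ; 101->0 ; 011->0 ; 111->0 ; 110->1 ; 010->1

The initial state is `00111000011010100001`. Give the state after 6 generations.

01011010101010100101

01001000101010100011
01011001101010100101
01001010101010101101
01011010101010100101
01001010101010101101  (repeats generation 3; period 2)
generation 6: 01011010101010100101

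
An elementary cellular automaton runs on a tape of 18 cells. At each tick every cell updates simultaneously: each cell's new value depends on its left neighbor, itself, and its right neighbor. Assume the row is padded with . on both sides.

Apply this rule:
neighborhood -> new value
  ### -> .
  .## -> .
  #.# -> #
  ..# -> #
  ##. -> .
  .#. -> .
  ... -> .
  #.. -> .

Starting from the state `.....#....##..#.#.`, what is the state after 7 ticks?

...#...#.#........

....#....#...#.#..
...#....#...#.#...
..#....#...#.#....
.#....#...#.#.....
#....#...#.#......
....#...#.#.......
...#...#.#........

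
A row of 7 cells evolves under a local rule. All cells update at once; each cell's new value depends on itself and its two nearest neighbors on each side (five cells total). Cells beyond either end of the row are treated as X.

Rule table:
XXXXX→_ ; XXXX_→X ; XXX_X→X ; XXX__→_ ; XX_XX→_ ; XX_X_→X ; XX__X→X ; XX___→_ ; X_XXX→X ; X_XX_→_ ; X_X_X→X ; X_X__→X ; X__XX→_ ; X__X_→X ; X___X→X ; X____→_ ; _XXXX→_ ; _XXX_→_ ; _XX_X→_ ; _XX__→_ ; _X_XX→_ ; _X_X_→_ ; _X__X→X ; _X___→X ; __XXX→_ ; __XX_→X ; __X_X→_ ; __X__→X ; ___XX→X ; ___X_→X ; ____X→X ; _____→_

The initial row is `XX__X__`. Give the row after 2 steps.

X_X_XX_

step 1: X_XXXX_
step 2: X_X_XX_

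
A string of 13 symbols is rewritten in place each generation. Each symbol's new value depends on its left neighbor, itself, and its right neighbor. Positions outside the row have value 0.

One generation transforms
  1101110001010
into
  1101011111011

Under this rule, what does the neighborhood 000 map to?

1

At position 7 the neighborhood is 000; the next row has 1 there.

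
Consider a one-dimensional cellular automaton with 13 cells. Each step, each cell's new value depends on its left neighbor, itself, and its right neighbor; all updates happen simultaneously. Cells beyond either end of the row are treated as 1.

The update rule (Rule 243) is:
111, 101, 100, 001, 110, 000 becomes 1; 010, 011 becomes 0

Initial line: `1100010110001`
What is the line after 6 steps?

1111111111010

1111101011110
1111110101111
1111111010111
1111111101011
1111111110101
1111111111010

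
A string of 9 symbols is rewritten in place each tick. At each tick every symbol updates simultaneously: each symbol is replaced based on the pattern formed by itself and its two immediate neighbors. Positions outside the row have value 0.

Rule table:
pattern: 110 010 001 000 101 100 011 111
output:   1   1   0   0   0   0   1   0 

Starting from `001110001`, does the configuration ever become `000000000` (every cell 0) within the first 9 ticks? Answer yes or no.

tick 1: 001010001
tick 2: 001010001  (fixed point — unchanged through tick 9)
tick 9 is 001010001, still not uniform 0

no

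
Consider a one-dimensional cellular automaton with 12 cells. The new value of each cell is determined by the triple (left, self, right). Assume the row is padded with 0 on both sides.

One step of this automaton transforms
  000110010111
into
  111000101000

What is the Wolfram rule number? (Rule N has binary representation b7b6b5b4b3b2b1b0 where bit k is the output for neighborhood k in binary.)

35

position 10: 111 → 0  (bit 7 = 0)
position 4: 110 → 0  (bit 6 = 0)
position 8: 101 → 1  (bit 5 = 1)
position 5: 100 → 0  (bit 4 = 0)
position 3: 011 → 0  (bit 3 = 0)
position 7: 010 → 0  (bit 2 = 0)
position 2: 001 → 1  (bit 1 = 1)
position 0: 000 → 1  (bit 0 = 1)
bits b7..b0 = 00100011 = 35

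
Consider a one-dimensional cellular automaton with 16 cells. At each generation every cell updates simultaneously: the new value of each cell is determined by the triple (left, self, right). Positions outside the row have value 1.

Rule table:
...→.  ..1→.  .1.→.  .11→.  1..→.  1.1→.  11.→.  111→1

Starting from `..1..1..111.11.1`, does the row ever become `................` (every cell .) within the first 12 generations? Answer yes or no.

generation 1: .........1......
generation 2: ................
all cells are . at generation 2

yes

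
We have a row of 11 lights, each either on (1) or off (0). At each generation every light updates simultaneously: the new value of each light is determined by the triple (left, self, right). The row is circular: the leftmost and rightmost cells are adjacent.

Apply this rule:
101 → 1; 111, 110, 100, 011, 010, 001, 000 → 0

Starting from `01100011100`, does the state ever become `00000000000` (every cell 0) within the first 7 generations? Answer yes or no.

generation 1: 00000000000
all cells are 0 at generation 1

yes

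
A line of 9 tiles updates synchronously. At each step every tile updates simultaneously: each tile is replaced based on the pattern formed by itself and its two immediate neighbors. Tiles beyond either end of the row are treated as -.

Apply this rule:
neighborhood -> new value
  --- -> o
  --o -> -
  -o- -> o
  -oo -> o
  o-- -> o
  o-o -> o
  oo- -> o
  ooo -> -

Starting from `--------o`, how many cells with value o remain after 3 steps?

7

step 1: ooooooo-o
step 2: o-----ooo
step 3: ooooo-o-o
count of o: 7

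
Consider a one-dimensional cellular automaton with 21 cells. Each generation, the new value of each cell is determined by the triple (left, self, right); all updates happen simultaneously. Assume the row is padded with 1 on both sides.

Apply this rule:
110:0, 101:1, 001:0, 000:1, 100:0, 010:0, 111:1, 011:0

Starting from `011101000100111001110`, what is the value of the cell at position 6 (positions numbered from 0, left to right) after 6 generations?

101010010000010000101
010100000111000110010
101001110010010000001
010000100000000111100
100110001111110011000
000000100111100000010
position 6 holds 1

1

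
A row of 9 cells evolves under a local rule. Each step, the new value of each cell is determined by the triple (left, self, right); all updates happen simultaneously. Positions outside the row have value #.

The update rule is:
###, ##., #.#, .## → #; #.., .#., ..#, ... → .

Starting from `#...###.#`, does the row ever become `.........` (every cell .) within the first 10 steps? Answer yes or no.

#...#####
#...#####  (fixed point — unchanged through step 10)
step 10 is #...#####, still not uniform .

no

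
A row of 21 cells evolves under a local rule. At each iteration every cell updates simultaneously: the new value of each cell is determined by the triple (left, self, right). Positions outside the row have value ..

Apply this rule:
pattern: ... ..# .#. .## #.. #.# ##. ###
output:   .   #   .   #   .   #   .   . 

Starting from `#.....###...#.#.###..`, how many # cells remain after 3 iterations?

.....##....#.#.##....
....##....#.#.##.....
...##....#.#.##......
count of #: 6

6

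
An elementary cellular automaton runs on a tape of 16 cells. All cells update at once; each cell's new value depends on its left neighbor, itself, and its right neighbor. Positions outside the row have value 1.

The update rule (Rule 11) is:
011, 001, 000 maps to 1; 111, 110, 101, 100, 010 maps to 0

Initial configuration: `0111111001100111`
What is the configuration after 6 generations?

0100000011001100
0001111110011001
0111000000110011
0100011111100110
0001110000001100
0111000111111001

0111000111111001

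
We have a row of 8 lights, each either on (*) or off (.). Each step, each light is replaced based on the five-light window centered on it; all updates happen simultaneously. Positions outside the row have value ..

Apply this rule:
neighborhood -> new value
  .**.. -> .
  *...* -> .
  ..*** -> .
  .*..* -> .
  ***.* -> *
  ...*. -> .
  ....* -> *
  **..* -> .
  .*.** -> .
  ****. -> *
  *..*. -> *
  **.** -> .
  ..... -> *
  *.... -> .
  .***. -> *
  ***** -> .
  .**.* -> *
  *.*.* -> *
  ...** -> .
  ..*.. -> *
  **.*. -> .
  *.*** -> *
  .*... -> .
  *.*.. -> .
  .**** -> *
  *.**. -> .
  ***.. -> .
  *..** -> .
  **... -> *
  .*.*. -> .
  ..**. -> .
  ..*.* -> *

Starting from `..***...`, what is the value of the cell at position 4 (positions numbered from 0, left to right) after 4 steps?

.

*..*.*.*
*.**.*..
*..*....
*.**..**
position 4 holds .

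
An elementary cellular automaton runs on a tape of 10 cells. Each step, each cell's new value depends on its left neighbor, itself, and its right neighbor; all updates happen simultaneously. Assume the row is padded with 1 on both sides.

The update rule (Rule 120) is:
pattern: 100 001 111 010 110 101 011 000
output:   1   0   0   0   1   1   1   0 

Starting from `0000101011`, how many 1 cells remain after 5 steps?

3

1000010110
1100001111
0110001000
1111000100
0001100010
count of 1: 3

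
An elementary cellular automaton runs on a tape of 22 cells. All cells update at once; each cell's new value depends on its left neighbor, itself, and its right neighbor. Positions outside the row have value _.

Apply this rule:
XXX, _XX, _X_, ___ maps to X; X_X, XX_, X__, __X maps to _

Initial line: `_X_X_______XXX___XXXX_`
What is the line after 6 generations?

_X_X_X_X_X_X_X_X_X_X_X

_X_X_XXXXX_XX__X_XXX__
_X_X_XXXX__X___X_XX__X
_X_X_XXX___X_X_X_X___X
_X_X_XX__X_X_X_X_X_X_X
_X_X_X___X_X_X_X_X_X_X
_X_X_X_X_X_X_X_X_X_X_X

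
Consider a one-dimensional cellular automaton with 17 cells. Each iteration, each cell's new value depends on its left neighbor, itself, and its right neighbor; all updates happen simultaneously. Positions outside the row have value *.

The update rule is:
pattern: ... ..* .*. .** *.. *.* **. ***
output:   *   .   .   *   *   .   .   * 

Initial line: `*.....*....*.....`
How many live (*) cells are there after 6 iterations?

8

.****..***..****.
.***.*.**.*.***..
.**....*....**.*.
.*.***..***.*....
...**.*.**...***.
**.*....*.**.**..
count of *: 8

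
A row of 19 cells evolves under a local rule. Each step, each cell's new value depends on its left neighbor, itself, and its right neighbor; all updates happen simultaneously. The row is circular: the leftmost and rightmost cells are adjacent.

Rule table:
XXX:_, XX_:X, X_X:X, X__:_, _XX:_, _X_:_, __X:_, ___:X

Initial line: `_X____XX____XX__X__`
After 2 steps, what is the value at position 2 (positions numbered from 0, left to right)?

_

___XX__X_XX__X____X
_X__X___X_X____XX__
position 2 holds _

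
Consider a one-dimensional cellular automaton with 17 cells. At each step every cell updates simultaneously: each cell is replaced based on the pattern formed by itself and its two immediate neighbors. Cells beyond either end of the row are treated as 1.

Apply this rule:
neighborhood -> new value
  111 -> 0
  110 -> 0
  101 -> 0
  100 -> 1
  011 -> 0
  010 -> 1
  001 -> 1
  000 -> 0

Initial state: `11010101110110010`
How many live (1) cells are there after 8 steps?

5

step 1: 00010100000001110
step 2: 10110110000010000
step 3: 00000001000111001
step 4: 10000011101000110
step 5: 01000100001101000
step 6: 01101110010001101
step 7: 00000001111010000
step 8: 10000010000011001
count of 1: 5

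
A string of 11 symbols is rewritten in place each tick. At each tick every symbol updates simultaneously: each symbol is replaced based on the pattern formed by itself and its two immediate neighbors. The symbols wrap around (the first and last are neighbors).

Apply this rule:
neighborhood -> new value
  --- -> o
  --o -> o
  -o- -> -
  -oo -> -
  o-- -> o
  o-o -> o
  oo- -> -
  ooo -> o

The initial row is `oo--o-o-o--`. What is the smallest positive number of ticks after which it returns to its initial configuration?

--oo-o-o-oo
oo--o-o-o--

2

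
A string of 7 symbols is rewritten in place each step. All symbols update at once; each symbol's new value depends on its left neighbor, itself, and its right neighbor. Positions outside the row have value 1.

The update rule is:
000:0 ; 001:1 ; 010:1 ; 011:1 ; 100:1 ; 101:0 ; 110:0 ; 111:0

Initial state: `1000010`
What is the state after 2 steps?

0100110
0111100

0111100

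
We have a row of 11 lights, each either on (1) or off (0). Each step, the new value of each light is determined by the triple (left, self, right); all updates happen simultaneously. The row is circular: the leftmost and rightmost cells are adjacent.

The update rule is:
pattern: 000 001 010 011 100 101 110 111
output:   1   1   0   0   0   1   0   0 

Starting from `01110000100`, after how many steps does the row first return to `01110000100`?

10000111001
00111000010
11000011100
00011100001
01100001110
10001110000
00110000111
01000111000
10011000011
00100011100
11001100001
00010001110
11100110000
00001000111
01110011000
10000100011
00111001100
11000010001
00011100110
11100001000
00001110011
01110000100

22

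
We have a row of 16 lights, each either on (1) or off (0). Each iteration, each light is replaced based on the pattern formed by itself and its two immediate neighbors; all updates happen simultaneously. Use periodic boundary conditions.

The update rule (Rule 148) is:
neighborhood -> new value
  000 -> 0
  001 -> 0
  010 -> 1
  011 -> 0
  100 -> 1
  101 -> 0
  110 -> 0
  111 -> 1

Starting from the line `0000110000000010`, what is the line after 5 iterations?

0011000000100000

0000001000000011
1000001100000000
1100000010000000
0010000011000000
0011000000100000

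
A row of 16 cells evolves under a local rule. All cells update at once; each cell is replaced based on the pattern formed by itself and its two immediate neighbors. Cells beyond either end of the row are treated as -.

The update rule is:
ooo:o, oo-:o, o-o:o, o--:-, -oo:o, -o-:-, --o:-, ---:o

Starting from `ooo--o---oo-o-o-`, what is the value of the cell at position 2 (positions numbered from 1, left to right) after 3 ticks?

o

ooo----o-ooo-o--
ooo-oo--ooooo--o
oooooo--ooooo---
position 2 holds o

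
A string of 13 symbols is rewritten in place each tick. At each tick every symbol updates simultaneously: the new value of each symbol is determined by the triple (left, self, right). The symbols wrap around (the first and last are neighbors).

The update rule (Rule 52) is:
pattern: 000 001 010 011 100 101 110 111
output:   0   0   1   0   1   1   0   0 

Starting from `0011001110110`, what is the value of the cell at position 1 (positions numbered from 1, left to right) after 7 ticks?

0

0000100001001
1000110001101
0100001000010
0110001100011
1001000010000
1101100011000
0010010000100
position 1 holds 0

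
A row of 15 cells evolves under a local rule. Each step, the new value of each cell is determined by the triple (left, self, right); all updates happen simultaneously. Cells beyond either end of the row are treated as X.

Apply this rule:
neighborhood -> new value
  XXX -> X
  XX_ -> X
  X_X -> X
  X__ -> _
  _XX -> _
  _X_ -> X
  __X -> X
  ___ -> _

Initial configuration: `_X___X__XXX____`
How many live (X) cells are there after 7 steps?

14

XX__XX_X_XX___X
XX_X_XXXX_X__X_
XXXXX_XXXXX_XXX
XXXXXX_XXXXX_XX
XXXXXXX_XXXXX_X
XXXXXXXX_XXXXX_
XXXXXXXXX_XXXXX
count of X: 14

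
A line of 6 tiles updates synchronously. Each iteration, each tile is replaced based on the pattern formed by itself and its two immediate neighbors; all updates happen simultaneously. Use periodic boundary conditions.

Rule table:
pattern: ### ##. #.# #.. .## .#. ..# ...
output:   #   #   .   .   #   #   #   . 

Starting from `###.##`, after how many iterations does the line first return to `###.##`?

1

###.##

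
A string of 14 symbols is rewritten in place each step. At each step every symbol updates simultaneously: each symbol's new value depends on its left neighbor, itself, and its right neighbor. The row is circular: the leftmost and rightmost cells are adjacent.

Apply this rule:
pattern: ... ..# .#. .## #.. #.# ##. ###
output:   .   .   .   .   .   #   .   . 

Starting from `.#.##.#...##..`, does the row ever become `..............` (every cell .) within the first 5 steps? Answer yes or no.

yes

..#..#........
..............
all cells are . at step 2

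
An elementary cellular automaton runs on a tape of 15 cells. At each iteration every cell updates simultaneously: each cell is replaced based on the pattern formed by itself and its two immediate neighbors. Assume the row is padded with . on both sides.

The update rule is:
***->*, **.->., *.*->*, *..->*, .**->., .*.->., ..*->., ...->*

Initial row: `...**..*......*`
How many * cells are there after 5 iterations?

**...*..*****..
..**..*..***.**
*...*..*..*.*..
.**..*..*..*.**
...*..*..*..*..
count of *: 4

4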